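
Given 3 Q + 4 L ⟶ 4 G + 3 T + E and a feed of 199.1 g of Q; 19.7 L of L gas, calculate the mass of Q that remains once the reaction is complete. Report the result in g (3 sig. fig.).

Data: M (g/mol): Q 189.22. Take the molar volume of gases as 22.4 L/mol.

n(Q) = 199.1 / 189.22 = 1.052 mol
n(L) = 19.70 / 22.4 = 0.8795 mol
n/ν → Q: 0.3507, L: 0.2199; L is limiting.
Q consumed = (3/4) × 0.8795 = 0.6596 mol
Q remaining = 1.052 − 0.6596 = 0.3924 mol
mass = 0.3924 × 189.22 = 74.25 g

74.3 g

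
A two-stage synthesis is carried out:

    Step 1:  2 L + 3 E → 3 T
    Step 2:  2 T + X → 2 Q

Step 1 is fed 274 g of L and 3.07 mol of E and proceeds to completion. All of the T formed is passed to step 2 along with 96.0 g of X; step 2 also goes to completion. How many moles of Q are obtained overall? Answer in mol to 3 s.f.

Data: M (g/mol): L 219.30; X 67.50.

Step 1:
n(L) = 274.0 / 219.30 = 1.249 mol
n(E) = 3.070 mol
n/ν for L = 1.249/2 = 0.6245
n/ν for E = 3.070/3 = 1.023
Smallest n/ν is L → limiting reagent.
n(T) produced = (3/2) × 1.249 = 1.874 mol
Step 2:
n(T) available = 1.874 mol
n(X) = 96.00 / 67.50 = 1.422 mol
n/ν for T = 1.874/2 = 0.9370
n/ν for X = 1.422/1 = 1.422
Smallest n/ν is T → limiting reagent.
n(Q) = (2/2) × 1.874 = 1.874 mol

1.87 mol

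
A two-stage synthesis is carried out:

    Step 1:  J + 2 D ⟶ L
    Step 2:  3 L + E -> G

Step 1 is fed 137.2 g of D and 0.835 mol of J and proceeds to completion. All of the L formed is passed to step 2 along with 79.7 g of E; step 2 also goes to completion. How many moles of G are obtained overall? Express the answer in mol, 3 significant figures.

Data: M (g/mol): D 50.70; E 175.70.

Step 1:
n(D) = 137.2 / 50.70 = 2.706 mol
n(J) = 0.8350 mol
n/ν for D = 2.706/2 = 1.353
n/ν for J = 0.8350/1 = 0.8350
Smallest n/ν is J → limiting reagent.
n(L) produced = (1/1) × 0.8350 = 0.8350 mol
Step 2:
n(L) available = 0.8350 mol
n(E) = 79.70 / 175.70 = 0.4536 mol
n/ν for L = 0.8350/3 = 0.2783
n/ν for E = 0.4536/1 = 0.4536
Smallest n/ν is L → limiting reagent.
n(G) = (1/3) × 0.8350 = 0.2783 mol

0.278 mol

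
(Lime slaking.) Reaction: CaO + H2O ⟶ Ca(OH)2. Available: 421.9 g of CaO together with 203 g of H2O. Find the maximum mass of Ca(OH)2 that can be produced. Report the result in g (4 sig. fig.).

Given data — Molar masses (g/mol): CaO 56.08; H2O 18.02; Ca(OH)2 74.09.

557.4 g

n(CaO) = 421.9 / 56.08 = 7.523 mol
n(H2O) = 203.0 / 18.02 = 11.27 mol
n/ν → CaO: 7.523, H2O: 11.27; CaO is limiting.
n(Ca(OH)2) = (1/1) × 7.523 = 7.523 mol
mass = 7.523 × 74.09 = 557.4 g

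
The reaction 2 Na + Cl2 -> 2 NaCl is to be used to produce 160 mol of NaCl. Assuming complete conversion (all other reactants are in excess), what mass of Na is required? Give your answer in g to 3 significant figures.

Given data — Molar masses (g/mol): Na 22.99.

3680 g

n(NaCl) = 160.0 mol
n(Na) = (2/2) × 160.0 = 160.0 mol
mass = 160.0 × 22.99 = 3678 g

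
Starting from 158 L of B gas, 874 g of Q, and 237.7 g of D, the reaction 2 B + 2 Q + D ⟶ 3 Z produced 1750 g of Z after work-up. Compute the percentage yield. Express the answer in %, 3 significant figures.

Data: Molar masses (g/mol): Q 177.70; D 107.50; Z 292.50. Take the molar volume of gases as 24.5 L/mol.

n(B) = 158.0 / 24.5 = 6.449 mol
n(Q) = 874.0 / 177.70 = 4.918 mol
n(D) = 237.7 / 107.50 = 2.211 mol
n/ν → B: 3.225, Q: 2.459, D: 2.211; D is limiting.
theoretical n(Z) = (3/1) × 2.211 = 6.633 mol → 1940 g
% yield = 1750 / 1940 × 100 = 90.21 %

90.2 %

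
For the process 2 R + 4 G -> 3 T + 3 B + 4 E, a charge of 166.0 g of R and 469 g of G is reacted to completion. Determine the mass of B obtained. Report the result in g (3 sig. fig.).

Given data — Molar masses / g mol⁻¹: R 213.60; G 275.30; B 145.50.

170 g

n(R) = 166.0 / 213.60 = 0.7772 mol
n(G) = 469.0 / 275.30 = 1.704 mol
n/ν for R = 0.7772/2 = 0.3886
n/ν for G = 1.704/4 = 0.4260
Smallest n/ν is R → limiting reagent.
n(B) = (3/2) × 0.7772 = 1.166 mol
mass = 1.166 × 145.50 = 169.7 g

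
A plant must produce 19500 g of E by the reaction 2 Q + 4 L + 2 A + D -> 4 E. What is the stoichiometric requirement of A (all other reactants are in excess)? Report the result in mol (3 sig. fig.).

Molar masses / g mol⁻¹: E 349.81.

n(E) = 19500 / 349.81 = 55.74 mol
n(A) = (2/4) × 55.74 = 27.87 mol

27.9 mol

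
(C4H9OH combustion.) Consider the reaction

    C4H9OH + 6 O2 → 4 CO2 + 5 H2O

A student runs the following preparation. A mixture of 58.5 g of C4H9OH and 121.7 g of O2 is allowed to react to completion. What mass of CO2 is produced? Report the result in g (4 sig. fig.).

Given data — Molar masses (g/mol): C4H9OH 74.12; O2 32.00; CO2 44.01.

111.6 g

n(C4H9OH) = 58.50 / 74.12 = 0.7893 mol
n(O2) = 121.7 / 32.00 = 3.803 mol
n/ν for C4H9OH = 0.7893/1 = 0.7893
n/ν for O2 = 3.803/6 = 0.6338
Smallest n/ν is O2 → limiting reagent.
n(CO2) = (4/6) × 3.803 = 2.535 mol
mass = 2.535 × 44.01 = 111.6 g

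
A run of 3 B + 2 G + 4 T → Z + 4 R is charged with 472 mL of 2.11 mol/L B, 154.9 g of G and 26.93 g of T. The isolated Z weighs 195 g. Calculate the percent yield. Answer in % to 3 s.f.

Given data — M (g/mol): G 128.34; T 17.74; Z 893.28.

65.8 %

n(B) = 2.11 × 472.0/1000 = 0.9959 mol
n(G) = 154.9 / 128.34 = 1.207 mol
n(T) = 26.93 / 17.74 = 1.518 mol
n/ν for B = 0.9959/3 = 0.3320
n/ν for G = 1.207/2 = 0.6035
n/ν for T = 1.518/4 = 0.3795
Smallest n/ν is B → limiting reagent.
theoretical n(Z) = (1/3) × 0.9959 = 0.3320 mol → 296.6 g
% yield = 195 / 296.6 × 100 = 65.75 %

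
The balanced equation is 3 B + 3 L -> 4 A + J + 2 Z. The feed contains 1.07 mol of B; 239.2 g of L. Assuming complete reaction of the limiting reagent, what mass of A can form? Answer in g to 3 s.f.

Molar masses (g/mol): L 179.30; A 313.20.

447 g

n(B) = 1.070 mol
n(L) = 239.2 / 179.30 = 1.334 mol
n/ν for B = 1.070/3 = 0.3567
n/ν for L = 1.334/3 = 0.4447
Smallest n/ν is B → limiting reagent.
n(A) = (4/3) × 1.070 = 1.427 mol
mass = 1.427 × 313.20 = 446.9 g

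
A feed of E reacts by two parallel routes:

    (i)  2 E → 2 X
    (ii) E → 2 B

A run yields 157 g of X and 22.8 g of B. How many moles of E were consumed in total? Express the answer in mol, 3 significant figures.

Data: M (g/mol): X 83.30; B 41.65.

n(X) = 157 / 83.30 = 1.885 mol
n(B) = 22.8 / 41.65 = 0.5474 mol
n(E) via (i) = (2/2)×1.885 = 1.885 mol
n(E) via (ii) = (1/2)×0.5474 = 0.2737 mol
total n(E) = 1.885 + 0.2737 = 2.159 mol

2.16 mol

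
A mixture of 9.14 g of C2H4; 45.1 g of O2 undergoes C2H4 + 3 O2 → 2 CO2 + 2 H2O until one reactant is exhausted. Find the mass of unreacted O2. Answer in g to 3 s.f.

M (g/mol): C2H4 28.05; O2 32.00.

n(C2H4) = 9.140 / 28.05 = 0.3258 mol
n(O2) = 45.10 / 32.00 = 1.409 mol
n/ν for C2H4 = 0.3258/1 = 0.3258
n/ν for O2 = 1.409/3 = 0.4697
Smallest n/ν is C2H4 → limiting reagent.
O2 consumed = (3/1) × 0.3258 = 0.9774 mol
O2 remaining = 1.409 − 0.9774 = 0.4316 mol
mass = 0.4316 × 32.00 = 13.81 g

13.8 g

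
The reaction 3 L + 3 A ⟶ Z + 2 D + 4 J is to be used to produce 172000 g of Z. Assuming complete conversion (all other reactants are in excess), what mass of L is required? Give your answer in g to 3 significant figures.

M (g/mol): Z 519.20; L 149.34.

148000 g

n(Z) = 172000 / 519.20 = 331.3 mol
n(L) = (3/1) × 331.3 = 993.9 mol
mass = 993.9 × 149.34 = 148400 g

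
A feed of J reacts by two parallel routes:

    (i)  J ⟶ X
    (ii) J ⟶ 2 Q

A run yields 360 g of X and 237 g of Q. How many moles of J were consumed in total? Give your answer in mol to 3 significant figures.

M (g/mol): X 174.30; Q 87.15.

3.43 mol

n(X) = 360 / 174.30 = 2.065 mol
n(Q) = 237 / 87.15 = 2.719 mol
n(J) via (i) = (1/1)×2.065 = 2.065 mol
n(J) via (ii) = (1/2)×2.719 = 1.360 mol
total n(J) = 2.065 + 1.360 = 3.425 mol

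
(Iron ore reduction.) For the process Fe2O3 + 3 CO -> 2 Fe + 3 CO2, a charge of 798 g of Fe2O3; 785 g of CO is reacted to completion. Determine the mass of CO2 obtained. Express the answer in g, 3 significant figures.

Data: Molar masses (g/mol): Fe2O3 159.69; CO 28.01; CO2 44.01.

660 g

n(Fe2O3) = 798.0 / 159.69 = 4.997 mol
n(CO) = 785.0 / 28.01 = 28.03 mol
n/ν for Fe2O3 = 4.997/1 = 4.997
n/ν for CO = 28.03/3 = 9.343
Smallest n/ν is Fe2O3 → limiting reagent.
n(CO2) = (3/1) × 4.997 = 14.99 mol
mass = 14.99 × 44.01 = 659.7 g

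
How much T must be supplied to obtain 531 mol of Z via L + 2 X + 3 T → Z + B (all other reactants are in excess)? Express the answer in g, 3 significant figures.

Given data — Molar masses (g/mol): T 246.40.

393000 g

n(Z) = 531.0 mol
n(T) = (3/1) × 531.0 = 1593 mol
mass = 1593 × 246.40 = 392500 g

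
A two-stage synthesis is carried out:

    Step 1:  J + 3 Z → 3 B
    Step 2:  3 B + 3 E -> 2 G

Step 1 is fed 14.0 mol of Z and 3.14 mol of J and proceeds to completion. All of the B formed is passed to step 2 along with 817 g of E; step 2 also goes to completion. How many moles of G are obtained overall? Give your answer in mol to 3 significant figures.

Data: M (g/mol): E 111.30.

4.89 mol

Step 1:
n(Z) = 14.00 mol
n(J) = 3.140 mol
n/ν → Z: 4.667, J: 3.140; J is limiting.
n(B) produced = (3/1) × 3.140 = 9.420 mol
Step 2:
n(B) available = 9.420 mol
n(E) = 817.0 / 111.30 = 7.341 mol
n/ν → B: 3.140, E: 2.447; E is limiting.
n(G) = (2/3) × 7.341 = 4.894 mol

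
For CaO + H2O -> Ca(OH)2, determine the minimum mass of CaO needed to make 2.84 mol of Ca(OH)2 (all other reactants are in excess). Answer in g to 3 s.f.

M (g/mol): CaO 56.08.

159 g

n(Ca(OH)2) = 2.840 mol
n(CaO) = (1/1) × 2.840 = 2.840 mol
mass = 2.840 × 56.08 = 159.3 g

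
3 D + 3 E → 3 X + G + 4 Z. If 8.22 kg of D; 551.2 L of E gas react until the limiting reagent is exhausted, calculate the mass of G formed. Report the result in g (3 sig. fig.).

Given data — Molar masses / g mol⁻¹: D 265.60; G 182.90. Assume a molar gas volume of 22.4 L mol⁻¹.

n(D) = 8.220×1000 / 265.60 = 30.95 mol
n(E) = 551.2 / 22.4 = 24.61 mol
n/ν → D: 10.32, E: 8.203; E is limiting.
n(G) = (1/3) × 24.61 = 8.203 mol
mass = 8.203 × 182.90 = 1500 g

1500 g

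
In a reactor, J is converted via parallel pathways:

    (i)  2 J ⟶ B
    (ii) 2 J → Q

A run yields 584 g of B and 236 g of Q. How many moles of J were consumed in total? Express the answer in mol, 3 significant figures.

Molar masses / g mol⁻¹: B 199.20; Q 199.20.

n(B) = 584 / 199.20 = 2.932 mol
n(Q) = 236 / 199.20 = 1.185 mol
n(J) via (i) = (2/1)×2.932 = 5.864 mol
n(J) via (ii) = (2/1)×1.185 = 2.370 mol
total n(J) = 5.864 + 2.370 = 8.234 mol

8.23 mol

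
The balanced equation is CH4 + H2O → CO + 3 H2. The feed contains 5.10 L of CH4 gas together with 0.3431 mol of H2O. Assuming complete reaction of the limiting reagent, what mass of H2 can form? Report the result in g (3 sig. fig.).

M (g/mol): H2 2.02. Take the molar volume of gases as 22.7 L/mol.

1.36 g

n(CH4) = 5.100 / 22.7 = 0.2247 mol
n(H2O) = 0.3431 mol
n/ν for CH4 = 0.2247/1 = 0.2247
n/ν for H2O = 0.3431/1 = 0.3431
Smallest n/ν is CH4 → limiting reagent.
n(H2) = (3/1) × 0.2247 = 0.6741 mol
mass = 0.6741 × 2.02 = 1.362 g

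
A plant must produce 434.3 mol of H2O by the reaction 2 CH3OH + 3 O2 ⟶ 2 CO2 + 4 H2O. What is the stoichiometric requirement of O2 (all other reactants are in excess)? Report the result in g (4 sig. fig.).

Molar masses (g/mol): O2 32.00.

10420 g

n(H2O) = 434.3 mol
n(O2) = (3/4) × 434.3 = 325.7 mol
mass = 325.7 × 32.00 = 10420 g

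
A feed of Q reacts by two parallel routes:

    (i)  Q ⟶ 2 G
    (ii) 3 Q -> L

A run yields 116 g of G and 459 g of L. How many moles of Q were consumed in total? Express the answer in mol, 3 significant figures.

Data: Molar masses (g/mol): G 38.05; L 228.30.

n(G) = 116 / 38.05 = 3.049 mol
n(L) = 459 / 228.30 = 2.011 mol
n(Q) via (i) = (1/2)×3.049 = 1.525 mol
n(Q) via (ii) = (3/1)×2.011 = 6.033 mol
total n(Q) = 1.525 + 6.033 = 7.558 mol

7.56 mol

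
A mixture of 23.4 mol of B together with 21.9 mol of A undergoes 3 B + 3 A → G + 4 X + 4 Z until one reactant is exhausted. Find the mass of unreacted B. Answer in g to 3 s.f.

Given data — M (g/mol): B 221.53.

n(B) = 23.40 mol
n(A) = 21.90 mol
n/ν for B = 23.40/3 = 7.800
n/ν for A = 21.90/3 = 7.300
Smallest n/ν is A → limiting reagent.
B consumed = (3/3) × 21.90 = 21.90 mol
B remaining = 23.40 − 21.90 = 1.500 mol
mass = 1.500 × 221.53 = 332.3 g

332 g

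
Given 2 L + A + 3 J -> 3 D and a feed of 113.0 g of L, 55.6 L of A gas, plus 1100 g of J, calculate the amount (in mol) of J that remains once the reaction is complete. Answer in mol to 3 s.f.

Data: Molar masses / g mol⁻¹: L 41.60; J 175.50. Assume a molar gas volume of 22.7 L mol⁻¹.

2.19 mol

n(L) = 113.0 / 41.60 = 2.716 mol
n(A) = 55.60 / 22.7 = 2.449 mol
n(J) = 1100 / 175.50 = 6.268 mol
n/ν → L: 1.358, A: 2.449, J: 2.089; L is limiting.
J consumed = (3/2) × 2.716 = 4.074 mol
J remaining = 6.268 − 4.074 = 2.194 mol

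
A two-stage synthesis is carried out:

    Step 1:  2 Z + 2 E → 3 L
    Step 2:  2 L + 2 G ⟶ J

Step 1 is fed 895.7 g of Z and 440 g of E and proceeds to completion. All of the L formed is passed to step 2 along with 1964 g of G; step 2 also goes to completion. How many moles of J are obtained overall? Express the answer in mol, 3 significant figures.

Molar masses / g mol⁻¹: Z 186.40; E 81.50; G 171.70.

Step 1:
n(Z) = 895.7 / 186.40 = 4.805 mol
n(E) = 440.0 / 81.50 = 5.399 mol
n/ν for Z = 4.805/2 = 2.403
n/ν for E = 5.399/2 = 2.700
Smallest n/ν is Z → limiting reagent.
n(L) produced = (3/2) × 4.805 = 7.208 mol
Step 2:
n(L) available = 7.208 mol
n(G) = 1964 / 171.70 = 11.44 mol
n/ν for L = 7.208/2 = 3.604
n/ν for G = 11.44/2 = 5.720
Smallest n/ν is L → limiting reagent.
n(J) = (1/2) × 7.208 = 3.604 mol

3.60 mol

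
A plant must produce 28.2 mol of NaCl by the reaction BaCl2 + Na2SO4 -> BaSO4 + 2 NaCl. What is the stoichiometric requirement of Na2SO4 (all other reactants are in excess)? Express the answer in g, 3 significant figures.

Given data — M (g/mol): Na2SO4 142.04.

n(NaCl) = 28.20 mol
n(Na2SO4) = (1/2) × 28.20 = 14.10 mol
mass = 14.10 × 142.04 = 2003 g

2000 g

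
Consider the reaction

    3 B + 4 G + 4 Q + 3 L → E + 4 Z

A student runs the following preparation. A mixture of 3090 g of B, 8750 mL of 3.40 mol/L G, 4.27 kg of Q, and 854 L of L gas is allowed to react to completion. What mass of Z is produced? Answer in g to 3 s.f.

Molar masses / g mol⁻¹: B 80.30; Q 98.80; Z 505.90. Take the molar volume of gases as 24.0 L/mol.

15100 g

n(B) = 3090 / 80.30 = 38.48 mol
n(G) = 3.40 × 8750/1000 = 29.75 mol
n(Q) = 4.270×1000 / 98.80 = 43.22 mol
n(L) = 854.0 / 24.0 = 35.58 mol
n/ν for B = 38.48/3 = 12.83
n/ν for G = 29.75/4 = 7.438
n/ν for Q = 43.22/4 = 10.81
n/ν for L = 35.58/3 = 11.86
Smallest n/ν is G → limiting reagent.
n(Z) = (4/4) × 29.75 = 29.75 mol
mass = 29.75 × 505.90 = 15050 g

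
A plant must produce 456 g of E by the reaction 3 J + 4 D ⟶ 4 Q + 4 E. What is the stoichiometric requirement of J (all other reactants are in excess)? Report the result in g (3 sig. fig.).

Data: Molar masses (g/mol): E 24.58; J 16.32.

227 g

n(E) = 456 / 24.58 = 18.55 mol
n(J) = (3/4) × 18.55 = 13.91 mol
mass = 13.91 × 16.32 = 227.0 g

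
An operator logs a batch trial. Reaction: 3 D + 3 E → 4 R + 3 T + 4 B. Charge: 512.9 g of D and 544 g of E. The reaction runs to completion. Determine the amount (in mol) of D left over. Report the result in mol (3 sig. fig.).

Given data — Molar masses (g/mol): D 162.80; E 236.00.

n(D) = 512.9 / 162.80 = 3.150 mol
n(E) = 544.0 / 236.00 = 2.305 mol
n/ν for D = 3.150/3 = 1.050
n/ν for E = 2.305/3 = 0.7683
Smallest n/ν is E → limiting reagent.
D consumed = (3/3) × 2.305 = 2.305 mol
D remaining = 3.150 − 2.305 = 0.8450 mol

0.845 mol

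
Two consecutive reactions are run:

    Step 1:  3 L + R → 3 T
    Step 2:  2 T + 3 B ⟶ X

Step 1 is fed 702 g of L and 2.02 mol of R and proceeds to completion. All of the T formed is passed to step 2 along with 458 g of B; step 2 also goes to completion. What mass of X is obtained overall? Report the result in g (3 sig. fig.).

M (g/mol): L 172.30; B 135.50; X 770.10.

Step 1:
n(L) = 702.0 / 172.30 = 4.074 mol
n(R) = 2.020 mol
n/ν → L: 1.358, R: 2.020; L is limiting.
n(T) produced = (3/3) × 4.074 = 4.074 mol
Step 2:
n(T) available = 4.074 mol
n(B) = 458.0 / 135.50 = 3.380 mol
n/ν → T: 2.037, B: 1.127; B is limiting.
n(X) = (1/3) × 3.380 = 1.127 mol
mass = 1.127 × 770.10 = 867.9 g

868 g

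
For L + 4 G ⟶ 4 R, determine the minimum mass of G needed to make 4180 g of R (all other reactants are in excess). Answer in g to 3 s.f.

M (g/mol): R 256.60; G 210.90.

n(R) = 4180 / 256.60 = 16.29 mol
n(G) = (4/4) × 16.29 = 16.29 mol
mass = 16.29 × 210.90 = 3436 g

3440 g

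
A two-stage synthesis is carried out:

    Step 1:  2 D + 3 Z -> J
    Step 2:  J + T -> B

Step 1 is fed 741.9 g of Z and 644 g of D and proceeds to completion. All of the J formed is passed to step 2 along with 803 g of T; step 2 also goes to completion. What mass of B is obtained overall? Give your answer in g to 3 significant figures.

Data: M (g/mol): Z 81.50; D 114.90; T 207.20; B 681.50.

Step 1:
n(Z) = 741.9 / 81.50 = 9.103 mol
n(D) = 644.0 / 114.90 = 5.605 mol
n/ν for Z = 9.103/3 = 3.034
n/ν for D = 5.605/2 = 2.803
Smallest n/ν is D → limiting reagent.
n(J) produced = (1/2) × 5.605 = 2.803 mol
Step 2:
n(J) available = 2.803 mol
n(T) = 803.0 / 207.20 = 3.875 mol
n/ν for J = 2.803/1 = 2.803
n/ν for T = 3.875/1 = 3.875
Smallest n/ν is J → limiting reagent.
n(B) = (1/1) × 2.803 = 2.803 mol
mass = 2.803 × 681.50 = 1910 g

1910 g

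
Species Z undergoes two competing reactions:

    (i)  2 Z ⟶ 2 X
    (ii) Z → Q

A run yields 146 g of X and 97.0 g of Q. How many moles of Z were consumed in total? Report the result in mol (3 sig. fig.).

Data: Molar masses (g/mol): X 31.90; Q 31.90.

7.62 mol

n(X) = 146 / 31.90 = 4.577 mol
n(Q) = 97.0 / 31.90 = 3.041 mol
n(Z) via (i) = (2/2)×4.577 = 4.577 mol
n(Z) via (ii) = (1/1)×3.041 = 3.041 mol
total n(Z) = 4.577 + 3.041 = 7.618 mol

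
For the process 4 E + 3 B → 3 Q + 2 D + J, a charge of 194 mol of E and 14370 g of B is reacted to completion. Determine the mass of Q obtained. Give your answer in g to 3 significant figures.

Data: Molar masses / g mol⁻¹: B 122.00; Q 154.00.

n(E) = 194.0 mol
n(B) = 14370 / 122.00 = 117.8 mol
n/ν for E = 194.0/4 = 48.50
n/ν for B = 117.8/3 = 39.27
Smallest n/ν is B → limiting reagent.
n(Q) = (3/3) × 117.8 = 117.8 mol
mass = 117.8 × 154.00 = 18140 g

18100 g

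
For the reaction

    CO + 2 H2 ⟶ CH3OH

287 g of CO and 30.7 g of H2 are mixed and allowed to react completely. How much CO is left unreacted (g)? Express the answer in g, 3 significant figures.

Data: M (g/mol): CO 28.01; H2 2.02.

74.2 g

n(CO) = 287.0 / 28.01 = 10.25 mol
n(H2) = 30.70 / 2.02 = 15.20 mol
n/ν for CO = 10.25/1 = 10.25
n/ν for H2 = 15.20/2 = 7.600
Smallest n/ν is H2 → limiting reagent.
CO consumed = (1/2) × 15.20 = 7.600 mol
CO remaining = 10.25 − 7.600 = 2.650 mol
mass = 2.650 × 28.01 = 74.23 g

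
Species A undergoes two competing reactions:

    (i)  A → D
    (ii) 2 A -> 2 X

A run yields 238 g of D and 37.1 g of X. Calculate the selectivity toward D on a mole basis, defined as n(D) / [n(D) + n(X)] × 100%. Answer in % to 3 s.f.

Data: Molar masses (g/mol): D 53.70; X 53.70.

n(D) = 238 / 53.70 = 4.432 mol
n(X) = 37.1 / 53.70 = 0.6909 mol
selectivity = 4.432/(4.432+0.6909) × 100 = 86.51 %

86.5 %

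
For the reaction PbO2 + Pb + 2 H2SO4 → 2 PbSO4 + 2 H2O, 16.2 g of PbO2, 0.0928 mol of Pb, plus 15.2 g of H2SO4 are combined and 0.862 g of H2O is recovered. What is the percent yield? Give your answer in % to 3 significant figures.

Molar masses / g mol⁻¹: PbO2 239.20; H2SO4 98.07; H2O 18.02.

n(PbO2) = 16.20 / 239.20 = 0.06773 mol
n(Pb) = 0.09280 mol
n(H2SO4) = 15.20 / 98.07 = 0.1550 mol
n/ν → PbO2: 0.06773, Pb: 0.09280, H2SO4: 0.07750; PbO2 is limiting.
theoretical n(H2O) = (2/1) × 0.06773 = 0.1355 mol → 2.442 g
% yield = 0.862 / 2.442 × 100 = 35.30 %

35.3 %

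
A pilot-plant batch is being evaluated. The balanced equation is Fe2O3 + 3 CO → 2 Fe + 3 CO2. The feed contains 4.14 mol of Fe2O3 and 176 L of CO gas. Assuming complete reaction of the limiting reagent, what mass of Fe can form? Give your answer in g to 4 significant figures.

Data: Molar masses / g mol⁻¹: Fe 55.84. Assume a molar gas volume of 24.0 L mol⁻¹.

n(Fe2O3) = 4.140 mol
n(CO) = 176.0 / 24.0 = 7.333 mol
n/ν for Fe2O3 = 4.140/1 = 4.140
n/ν for CO = 7.333/3 = 2.444
Smallest n/ν is CO → limiting reagent.
n(Fe) = (2/3) × 7.333 = 4.889 mol
mass = 4.889 × 55.84 = 273.0 g

273.0 g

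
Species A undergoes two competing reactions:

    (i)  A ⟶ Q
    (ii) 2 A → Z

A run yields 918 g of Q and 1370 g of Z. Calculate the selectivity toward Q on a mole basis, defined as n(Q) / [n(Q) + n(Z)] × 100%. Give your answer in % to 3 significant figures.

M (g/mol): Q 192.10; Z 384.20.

n(Q) = 918 / 192.10 = 4.779 mol
n(Z) = 1370 / 384.20 = 3.566 mol
selectivity = 4.779/(4.779+3.566) × 100 = 57.27 %

57.3 %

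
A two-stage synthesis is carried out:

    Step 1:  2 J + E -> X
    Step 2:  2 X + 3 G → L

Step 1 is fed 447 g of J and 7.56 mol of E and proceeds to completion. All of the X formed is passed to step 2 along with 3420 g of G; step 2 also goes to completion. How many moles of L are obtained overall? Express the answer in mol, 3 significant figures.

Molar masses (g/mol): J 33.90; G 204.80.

Step 1:
n(J) = 447.0 / 33.90 = 13.19 mol
n(E) = 7.560 mol
n/ν for J = 13.19/2 = 6.595
n/ν for E = 7.560/1 = 7.560
Smallest n/ν is J → limiting reagent.
n(X) produced = (1/2) × 13.19 = 6.595 mol
Step 2:
n(X) available = 6.595 mol
n(G) = 3420 / 204.80 = 16.70 mol
n/ν for X = 6.595/2 = 3.298
n/ν for G = 16.70/3 = 5.567
Smallest n/ν is X → limiting reagent.
n(L) = (1/2) × 6.595 = 3.298 mol

3.30 mol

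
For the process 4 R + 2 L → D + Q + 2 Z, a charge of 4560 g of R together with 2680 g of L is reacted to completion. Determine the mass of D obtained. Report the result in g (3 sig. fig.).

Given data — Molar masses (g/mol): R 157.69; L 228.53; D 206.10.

n(R) = 4560 / 157.69 = 28.92 mol
n(L) = 2680 / 228.53 = 11.73 mol
n/ν for R = 28.92/4 = 7.230
n/ν for L = 11.73/2 = 5.865
Smallest n/ν is L → limiting reagent.
n(D) = (1/2) × 11.73 = 5.865 mol
mass = 5.865 × 206.10 = 1209 g

1210 g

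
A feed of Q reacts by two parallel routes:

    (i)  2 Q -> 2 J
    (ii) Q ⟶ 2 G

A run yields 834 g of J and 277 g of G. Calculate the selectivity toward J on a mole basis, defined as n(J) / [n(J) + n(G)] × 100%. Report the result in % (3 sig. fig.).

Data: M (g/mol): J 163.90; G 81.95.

n(J) = 834 / 163.90 = 5.088 mol
n(G) = 277 / 81.95 = 3.380 mol
selectivity = 5.088/(5.088+3.380) × 100 = 60.09 %

60.1 %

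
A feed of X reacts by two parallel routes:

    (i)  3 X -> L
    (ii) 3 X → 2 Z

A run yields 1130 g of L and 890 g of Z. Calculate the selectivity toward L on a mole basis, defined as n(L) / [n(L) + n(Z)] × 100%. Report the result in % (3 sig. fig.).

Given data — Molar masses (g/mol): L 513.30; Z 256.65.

38.8 %

n(L) = 1130 / 513.30 = 2.201 mol
n(Z) = 890 / 256.65 = 3.468 mol
selectivity = 2.201/(2.201+3.468) × 100 = 38.83 %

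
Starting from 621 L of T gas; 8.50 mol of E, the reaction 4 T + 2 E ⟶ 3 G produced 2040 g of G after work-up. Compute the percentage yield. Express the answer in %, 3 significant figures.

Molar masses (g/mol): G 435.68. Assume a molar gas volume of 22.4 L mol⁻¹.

n(T) = 621.0 / 22.4 = 27.72 mol
n(E) = 8.500 mol
n/ν → T: 6.930, E: 4.250; E is limiting.
theoretical n(G) = (3/2) × 8.500 = 12.75 mol → 5555 g
% yield = 2040 / 5555 × 100 = 36.72 %

36.7 %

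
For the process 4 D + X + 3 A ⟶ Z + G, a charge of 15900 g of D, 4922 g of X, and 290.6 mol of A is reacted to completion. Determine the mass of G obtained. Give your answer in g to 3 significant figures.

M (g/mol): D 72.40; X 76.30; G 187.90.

10300 g

n(D) = 15900 / 72.40 = 219.6 mol
n(X) = 4922 / 76.30 = 64.51 mol
n(A) = 290.6 mol
n/ν → D: 54.90, X: 64.51, A: 96.87; D is limiting.
n(G) = (1/4) × 219.6 = 54.90 mol
mass = 54.90 × 187.90 = 10320 g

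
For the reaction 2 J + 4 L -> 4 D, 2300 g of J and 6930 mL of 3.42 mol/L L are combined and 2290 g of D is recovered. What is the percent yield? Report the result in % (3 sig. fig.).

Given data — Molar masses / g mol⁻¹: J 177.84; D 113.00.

85.5 %

n(J) = 2300 / 177.84 = 12.93 mol
n(L) = 3.42 × 6930/1000 = 23.70 mol
n/ν → J: 6.465, L: 5.925; L is limiting.
theoretical n(D) = (4/4) × 23.70 = 23.70 mol → 2678 g
% yield = 2290 / 2678 × 100 = 85.51 %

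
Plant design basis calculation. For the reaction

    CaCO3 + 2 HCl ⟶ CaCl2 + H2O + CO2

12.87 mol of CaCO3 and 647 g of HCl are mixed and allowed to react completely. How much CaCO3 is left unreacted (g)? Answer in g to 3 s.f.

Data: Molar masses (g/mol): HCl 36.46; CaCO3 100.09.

n(CaCO3) = 12.87 mol
n(HCl) = 647.0 / 36.46 = 17.75 mol
n/ν for CaCO3 = 12.87/1 = 12.87
n/ν for HCl = 17.75/2 = 8.875
Smallest n/ν is HCl → limiting reagent.
CaCO3 consumed = (1/2) × 17.75 = 8.875 mol
CaCO3 remaining = 12.87 − 8.875 = 3.995 mol
mass = 3.995 × 100.09 = 399.9 g

400 g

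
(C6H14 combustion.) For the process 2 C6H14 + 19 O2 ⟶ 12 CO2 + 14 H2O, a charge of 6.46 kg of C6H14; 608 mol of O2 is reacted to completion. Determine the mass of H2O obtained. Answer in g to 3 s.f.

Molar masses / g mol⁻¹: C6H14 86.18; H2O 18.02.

8070 g

n(C6H14) = 6.460×1000 / 86.18 = 74.96 mol
n(O2) = 608.0 mol
n/ν for C6H14 = 74.96/2 = 37.48
n/ν for O2 = 608.0/19 = 32.00
Smallest n/ν is O2 → limiting reagent.
n(H2O) = (14/19) × 608.0 = 448.0 mol
mass = 448.0 × 18.02 = 8073 g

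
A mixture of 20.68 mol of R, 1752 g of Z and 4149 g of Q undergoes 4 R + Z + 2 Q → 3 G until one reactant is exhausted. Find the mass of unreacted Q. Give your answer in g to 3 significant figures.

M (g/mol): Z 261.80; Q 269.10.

n(R) = 20.68 mol
n(Z) = 1752 / 261.80 = 6.692 mol
n(Q) = 4149 / 269.10 = 15.42 mol
n/ν → R: 5.170, Z: 6.692, Q: 7.710; R is limiting.
Q consumed = (2/4) × 20.68 = 10.34 mol
Q remaining = 15.42 − 10.34 = 5.080 mol
mass = 5.080 × 269.10 = 1367 g

1370 g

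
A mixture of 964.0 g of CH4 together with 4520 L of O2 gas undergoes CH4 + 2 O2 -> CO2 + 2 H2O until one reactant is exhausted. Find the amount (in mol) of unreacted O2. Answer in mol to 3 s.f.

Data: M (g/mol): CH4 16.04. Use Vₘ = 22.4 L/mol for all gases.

81.6 mol

n(CH4) = 964.0 / 16.04 = 60.10 mol
n(O2) = 4520 / 22.4 = 201.8 mol
n/ν for CH4 = 60.10/1 = 60.10
n/ν for O2 = 201.8/2 = 100.9
Smallest n/ν is CH4 → limiting reagent.
O2 consumed = (2/1) × 60.10 = 120.2 mol
O2 remaining = 201.8 − 120.2 = 81.60 mol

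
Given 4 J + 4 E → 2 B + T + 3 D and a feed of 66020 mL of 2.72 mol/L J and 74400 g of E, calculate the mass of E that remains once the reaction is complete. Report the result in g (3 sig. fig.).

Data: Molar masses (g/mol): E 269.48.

n(J) = 2.72 × 66020/1000 = 179.6 mol
n(E) = 74400 / 269.48 = 276.1 mol
n/ν for J = 179.6/4 = 44.90
n/ν for E = 276.1/4 = 69.03
Smallest n/ν is J → limiting reagent.
E consumed = (4/4) × 179.6 = 179.6 mol
E remaining = 276.1 − 179.6 = 96.50 mol
mass = 96.50 × 269.48 = 26000 g

26000 g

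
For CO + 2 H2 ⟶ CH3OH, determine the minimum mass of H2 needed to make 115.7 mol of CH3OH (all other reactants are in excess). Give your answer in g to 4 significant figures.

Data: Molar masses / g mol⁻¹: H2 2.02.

467.4 g

n(CH3OH) = 115.7 mol
n(H2) = (2/1) × 115.7 = 231.4 mol
mass = 231.4 × 2.02 = 467.4 g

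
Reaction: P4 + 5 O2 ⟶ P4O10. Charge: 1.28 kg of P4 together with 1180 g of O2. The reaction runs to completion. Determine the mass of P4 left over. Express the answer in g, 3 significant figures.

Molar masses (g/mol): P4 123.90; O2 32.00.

366 g

n(P4) = 1.280×1000 / 123.90 = 10.33 mol
n(O2) = 1180 / 32.00 = 36.88 mol
n/ν for P4 = 10.33/1 = 10.33
n/ν for O2 = 36.88/5 = 7.376
Smallest n/ν is O2 → limiting reagent.
P4 consumed = (1/5) × 36.88 = 7.376 mol
P4 remaining = 10.33 − 7.376 = 2.954 mol
mass = 2.954 × 123.90 = 366.0 g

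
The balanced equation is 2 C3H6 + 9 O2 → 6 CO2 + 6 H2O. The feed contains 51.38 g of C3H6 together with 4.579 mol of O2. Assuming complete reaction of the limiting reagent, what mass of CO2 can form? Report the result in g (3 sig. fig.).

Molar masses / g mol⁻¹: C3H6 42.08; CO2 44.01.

134 g

n(C3H6) = 51.38 / 42.08 = 1.221 mol
n(O2) = 4.579 mol
n/ν → C3H6: 0.6105, O2: 0.5088; O2 is limiting.
n(CO2) = (6/9) × 4.579 = 3.053 mol
mass = 3.053 × 44.01 = 134.4 g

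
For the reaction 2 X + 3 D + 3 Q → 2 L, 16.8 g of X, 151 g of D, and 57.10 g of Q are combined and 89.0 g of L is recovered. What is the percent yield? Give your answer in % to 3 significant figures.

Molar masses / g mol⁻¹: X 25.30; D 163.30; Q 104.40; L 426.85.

57.2 %

n(X) = 16.80 / 25.30 = 0.6640 mol
n(D) = 151.0 / 163.30 = 0.9247 mol
n(Q) = 57.10 / 104.40 = 0.5469 mol
n/ν → X: 0.3320, D: 0.3082, Q: 0.1823; Q is limiting.
theoretical n(L) = (2/3) × 0.5469 = 0.3646 mol → 155.6 g
% yield = 89.0 / 155.6 × 100 = 57.20 %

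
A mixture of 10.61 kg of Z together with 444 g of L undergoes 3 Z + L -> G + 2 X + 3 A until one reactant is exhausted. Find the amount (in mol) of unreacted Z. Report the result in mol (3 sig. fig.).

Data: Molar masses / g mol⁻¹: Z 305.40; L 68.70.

n(Z) = 10.61×1000 / 305.40 = 34.74 mol
n(L) = 444.0 / 68.70 = 6.463 mol
n/ν for Z = 34.74/3 = 11.58
n/ν for L = 6.463/1 = 6.463
Smallest n/ν is L → limiting reagent.
Z consumed = (3/1) × 6.463 = 19.39 mol
Z remaining = 34.74 − 19.39 = 15.35 mol

15.4 mol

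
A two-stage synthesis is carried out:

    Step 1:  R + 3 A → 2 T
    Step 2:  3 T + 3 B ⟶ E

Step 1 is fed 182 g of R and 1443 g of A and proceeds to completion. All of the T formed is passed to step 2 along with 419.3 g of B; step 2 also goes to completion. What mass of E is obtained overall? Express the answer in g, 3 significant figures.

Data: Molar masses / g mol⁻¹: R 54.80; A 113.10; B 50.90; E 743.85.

1650 g

Step 1:
n(R) = 182.0 / 54.80 = 3.321 mol
n(A) = 1443 / 113.10 = 12.76 mol
n/ν for R = 3.321/1 = 3.321
n/ν for A = 12.76/3 = 4.253
Smallest n/ν is R → limiting reagent.
n(T) produced = (2/1) × 3.321 = 6.642 mol
Step 2:
n(T) available = 6.642 mol
n(B) = 419.3 / 50.90 = 8.238 mol
n/ν for T = 6.642/3 = 2.214
n/ν for B = 8.238/3 = 2.746
Smallest n/ν is T → limiting reagent.
n(E) = (1/3) × 6.642 = 2.214 mol
mass = 2.214 × 743.85 = 1647 g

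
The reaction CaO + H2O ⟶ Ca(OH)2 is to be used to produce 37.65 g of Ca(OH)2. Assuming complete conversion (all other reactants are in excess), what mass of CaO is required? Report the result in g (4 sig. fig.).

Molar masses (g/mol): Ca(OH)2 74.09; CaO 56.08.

n(Ca(OH)2) = 37.65 / 74.09 = 0.5082 mol
n(CaO) = (1/1) × 0.5082 = 0.5082 mol
mass = 0.5082 × 56.08 = 28.50 g

28.50 g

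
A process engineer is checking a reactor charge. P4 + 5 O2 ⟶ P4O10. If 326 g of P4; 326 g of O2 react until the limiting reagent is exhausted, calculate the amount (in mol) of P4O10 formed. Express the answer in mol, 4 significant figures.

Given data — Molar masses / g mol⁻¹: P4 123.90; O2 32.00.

n(P4) = 326.0 / 123.90 = 2.631 mol
n(O2) = 326.0 / 32.00 = 10.19 mol
n/ν for P4 = 2.631/1 = 2.631
n/ν for O2 = 10.19/5 = 2.038
Smallest n/ν is O2 → limiting reagent.
n(P4O10) = (1/5) × 10.19 = 2.038 mol

2.038 mol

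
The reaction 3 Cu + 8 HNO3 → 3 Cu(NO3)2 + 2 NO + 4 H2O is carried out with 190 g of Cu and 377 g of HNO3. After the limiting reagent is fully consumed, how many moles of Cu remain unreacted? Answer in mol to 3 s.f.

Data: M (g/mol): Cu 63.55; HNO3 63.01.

0.746 mol

n(Cu) = 190.0 / 63.55 = 2.990 mol
n(HNO3) = 377.0 / 63.01 = 5.983 mol
n/ν for Cu = 2.990/3 = 0.9967
n/ν for HNO3 = 5.983/8 = 0.7479
Smallest n/ν is HNO3 → limiting reagent.
Cu consumed = (3/8) × 5.983 = 2.244 mol
Cu remaining = 2.990 − 2.244 = 0.7460 mol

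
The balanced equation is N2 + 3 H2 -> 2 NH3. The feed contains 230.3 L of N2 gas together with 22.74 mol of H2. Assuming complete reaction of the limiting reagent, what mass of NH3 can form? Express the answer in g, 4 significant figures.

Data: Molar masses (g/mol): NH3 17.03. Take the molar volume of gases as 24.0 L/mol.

258.2 g

n(N2) = 230.3 / 24.0 = 9.596 mol
n(H2) = 22.74 mol
n/ν → N2: 9.596, H2: 7.580; H2 is limiting.
n(NH3) = (2/3) × 22.74 = 15.16 mol
mass = 15.16 × 17.03 = 258.2 g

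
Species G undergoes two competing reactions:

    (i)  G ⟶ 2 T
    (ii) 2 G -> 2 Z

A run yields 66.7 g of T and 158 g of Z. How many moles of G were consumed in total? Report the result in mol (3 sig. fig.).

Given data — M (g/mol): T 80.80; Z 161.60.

1.39 mol

n(T) = 66.7 / 80.80 = 0.8255 mol
n(Z) = 158 / 161.60 = 0.9777 mol
n(G) via (i) = (1/2)×0.8255 = 0.4128 mol
n(G) via (ii) = (2/2)×0.9777 = 0.9777 mol
total n(G) = 0.4128 + 0.9777 = 1.391 mol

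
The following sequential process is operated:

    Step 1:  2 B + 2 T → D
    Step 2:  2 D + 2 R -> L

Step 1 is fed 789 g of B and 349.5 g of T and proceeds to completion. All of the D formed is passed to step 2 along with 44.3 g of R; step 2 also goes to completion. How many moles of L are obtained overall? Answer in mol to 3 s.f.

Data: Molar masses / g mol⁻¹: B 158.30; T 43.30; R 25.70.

0.862 mol

Step 1:
n(B) = 789.0 / 158.30 = 4.984 mol
n(T) = 349.5 / 43.30 = 8.072 mol
n/ν for B = 4.984/2 = 2.492
n/ν for T = 8.072/2 = 4.036
Smallest n/ν is B → limiting reagent.
n(D) produced = (1/2) × 4.984 = 2.492 mol
Step 2:
n(D) available = 2.492 mol
n(R) = 44.30 / 25.70 = 1.724 mol
n/ν for D = 2.492/2 = 1.246
n/ν for R = 1.724/2 = 0.8620
Smallest n/ν is R → limiting reagent.
n(L) = (1/2) × 1.724 = 0.8620 mol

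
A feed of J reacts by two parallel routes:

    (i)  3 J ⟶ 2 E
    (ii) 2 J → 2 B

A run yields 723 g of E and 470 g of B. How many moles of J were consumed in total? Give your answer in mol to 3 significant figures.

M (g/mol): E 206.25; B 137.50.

n(E) = 723 / 206.25 = 3.505 mol
n(B) = 470 / 137.50 = 3.418 mol
n(J) via (i) = (3/2)×3.505 = 5.258 mol
n(J) via (ii) = (2/2)×3.418 = 3.418 mol
total n(J) = 5.258 + 3.418 = 8.676 mol

8.68 mol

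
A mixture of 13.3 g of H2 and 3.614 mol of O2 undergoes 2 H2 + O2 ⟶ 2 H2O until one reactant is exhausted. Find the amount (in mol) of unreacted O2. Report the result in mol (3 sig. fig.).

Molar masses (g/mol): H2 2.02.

n(H2) = 13.30 / 2.02 = 6.584 mol
n(O2) = 3.614 mol
n/ν → H2: 3.292, O2: 3.614; H2 is limiting.
O2 consumed = (1/2) × 6.584 = 3.292 mol
O2 remaining = 3.614 − 3.292 = 0.3220 mol

0.322 mol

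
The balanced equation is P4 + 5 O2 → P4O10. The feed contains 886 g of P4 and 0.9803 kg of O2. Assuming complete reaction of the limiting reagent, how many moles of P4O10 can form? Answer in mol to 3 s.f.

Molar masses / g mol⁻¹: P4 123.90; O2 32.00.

6.13 mol

n(P4) = 886.0 / 123.90 = 7.151 mol
n(O2) = 0.9803×1000 / 32.00 = 30.63 mol
n/ν for P4 = 7.151/1 = 7.151
n/ν for O2 = 30.63/5 = 6.126
Smallest n/ν is O2 → limiting reagent.
n(P4O10) = (1/5) × 30.63 = 6.126 mol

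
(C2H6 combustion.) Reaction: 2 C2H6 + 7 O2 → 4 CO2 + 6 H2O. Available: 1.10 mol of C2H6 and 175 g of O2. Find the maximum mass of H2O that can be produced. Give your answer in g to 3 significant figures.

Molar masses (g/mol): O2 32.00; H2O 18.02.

59.5 g

n(C2H6) = 1.100 mol
n(O2) = 175.0 / 32.00 = 5.469 mol
n/ν for C2H6 = 1.100/2 = 0.5500
n/ν for O2 = 5.469/7 = 0.7813
Smallest n/ν is C2H6 → limiting reagent.
n(H2O) = (6/2) × 1.100 = 3.300 mol
mass = 3.300 × 18.02 = 59.47 g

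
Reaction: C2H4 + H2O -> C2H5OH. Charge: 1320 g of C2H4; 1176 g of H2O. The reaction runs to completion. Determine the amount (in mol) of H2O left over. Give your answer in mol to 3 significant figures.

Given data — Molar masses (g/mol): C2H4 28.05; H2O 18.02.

n(C2H4) = 1320 / 28.05 = 47.06 mol
n(H2O) = 1176 / 18.02 = 65.26 mol
n/ν for C2H4 = 47.06/1 = 47.06
n/ν for H2O = 65.26/1 = 65.26
Smallest n/ν is C2H4 → limiting reagent.
H2O consumed = (1/1) × 47.06 = 47.06 mol
H2O remaining = 65.26 − 47.06 = 18.20 mol

18.2 mol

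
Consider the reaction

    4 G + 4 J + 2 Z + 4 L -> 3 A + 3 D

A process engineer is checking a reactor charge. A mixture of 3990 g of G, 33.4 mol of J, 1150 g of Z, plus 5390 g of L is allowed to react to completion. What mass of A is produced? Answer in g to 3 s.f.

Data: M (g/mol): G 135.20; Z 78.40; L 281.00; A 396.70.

n(G) = 3990 / 135.20 = 29.51 mol
n(J) = 33.40 mol
n(Z) = 1150 / 78.40 = 14.67 mol
n(L) = 5390 / 281.00 = 19.18 mol
n/ν for G = 29.51/4 = 7.378
n/ν for J = 33.40/4 = 8.350
n/ν for Z = 14.67/2 = 7.335
n/ν for L = 19.18/4 = 4.795
Smallest n/ν is L → limiting reagent.
n(A) = (3/4) × 19.18 = 14.39 mol
mass = 14.39 × 396.70 = 5709 g

5710 g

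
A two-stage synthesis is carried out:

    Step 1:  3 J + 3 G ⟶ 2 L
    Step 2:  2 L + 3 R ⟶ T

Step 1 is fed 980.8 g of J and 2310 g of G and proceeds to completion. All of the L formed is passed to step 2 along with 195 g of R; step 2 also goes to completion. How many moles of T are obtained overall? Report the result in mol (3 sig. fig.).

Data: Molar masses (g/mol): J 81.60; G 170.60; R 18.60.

3.49 mol

Step 1:
n(J) = 980.8 / 81.60 = 12.02 mol
n(G) = 2310 / 170.60 = 13.54 mol
n/ν for J = 12.02/3 = 4.007
n/ν for G = 13.54/3 = 4.513
Smallest n/ν is J → limiting reagent.
n(L) produced = (2/3) × 12.02 = 8.013 mol
Step 2:
n(L) available = 8.013 mol
n(R) = 195.0 / 18.60 = 10.48 mol
n/ν for L = 8.013/2 = 4.007
n/ν for R = 10.48/3 = 3.493
Smallest n/ν is R → limiting reagent.
n(T) = (1/3) × 10.48 = 3.493 mol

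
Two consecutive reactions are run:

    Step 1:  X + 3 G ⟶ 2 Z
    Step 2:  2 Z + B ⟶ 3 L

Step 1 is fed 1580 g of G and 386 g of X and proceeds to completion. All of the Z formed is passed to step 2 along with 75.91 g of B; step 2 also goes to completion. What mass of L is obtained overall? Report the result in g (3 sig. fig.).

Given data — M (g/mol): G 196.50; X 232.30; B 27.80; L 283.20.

1410 g

Step 1:
n(G) = 1580 / 196.50 = 8.041 mol
n(X) = 386.0 / 232.30 = 1.662 mol
n/ν for G = 8.041/3 = 2.680
n/ν for X = 1.662/1 = 1.662
Smallest n/ν is X → limiting reagent.
n(Z) produced = (2/1) × 1.662 = 3.324 mol
Step 2:
n(Z) available = 3.324 mol
n(B) = 75.91 / 27.80 = 2.731 mol
n/ν for Z = 3.324/2 = 1.662
n/ν for B = 2.731/1 = 2.731
Smallest n/ν is Z → limiting reagent.
n(L) = (3/2) × 3.324 = 4.986 mol
mass = 4.986 × 283.20 = 1412 g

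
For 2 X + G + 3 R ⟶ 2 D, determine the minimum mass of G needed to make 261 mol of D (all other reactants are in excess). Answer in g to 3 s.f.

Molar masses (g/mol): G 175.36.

n(D) = 261.0 mol
n(G) = (1/2) × 261.0 = 130.5 mol
mass = 130.5 × 175.36 = 22880 g

22900 g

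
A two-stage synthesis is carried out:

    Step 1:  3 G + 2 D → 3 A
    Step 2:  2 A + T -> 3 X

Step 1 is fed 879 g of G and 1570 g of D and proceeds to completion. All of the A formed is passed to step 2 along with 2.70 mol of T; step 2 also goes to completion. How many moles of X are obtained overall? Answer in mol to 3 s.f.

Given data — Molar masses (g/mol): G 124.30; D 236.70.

Step 1:
n(G) = 879.0 / 124.30 = 7.072 mol
n(D) = 1570 / 236.70 = 6.633 mol
n/ν for G = 7.072/3 = 2.357
n/ν for D = 6.633/2 = 3.317
Smallest n/ν is G → limiting reagent.
n(A) produced = (3/3) × 7.072 = 7.072 mol
Step 2:
n(A) available = 7.072 mol
n(T) = 2.700 mol
n/ν for A = 7.072/2 = 3.536
n/ν for T = 2.700/1 = 2.700
Smallest n/ν is T → limiting reagent.
n(X) = (3/1) × 2.700 = 8.100 mol

8.10 mol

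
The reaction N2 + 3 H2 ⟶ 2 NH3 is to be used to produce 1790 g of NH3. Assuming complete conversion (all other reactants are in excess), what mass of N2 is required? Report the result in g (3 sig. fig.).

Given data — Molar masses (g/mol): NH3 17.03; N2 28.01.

1470 g

n(NH3) = 1790 / 17.03 = 105.1 mol
n(N2) = (1/2) × 105.1 = 52.55 mol
mass = 52.55 × 28.01 = 1472 g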